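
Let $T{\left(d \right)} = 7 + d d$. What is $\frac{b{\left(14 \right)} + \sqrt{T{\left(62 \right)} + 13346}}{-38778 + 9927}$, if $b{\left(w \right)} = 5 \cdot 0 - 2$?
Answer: $\frac{2}{28851} - \frac{\sqrt{17197}}{28851} \approx -0.004476$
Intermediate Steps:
$b{\left(w \right)} = -2$ ($b{\left(w \right)} = 0 - 2 = -2$)
$T{\left(d \right)} = 7 + d^{2}$
$\frac{b{\left(14 \right)} + \sqrt{T{\left(62 \right)} + 13346}}{-38778 + 9927} = \frac{-2 + \sqrt{\left(7 + 62^{2}\right) + 13346}}{-38778 + 9927} = \frac{-2 + \sqrt{\left(7 + 3844\right) + 13346}}{-28851} = \left(-2 + \sqrt{3851 + 13346}\right) \left(- \frac{1}{28851}\right) = \left(-2 + \sqrt{17197}\right) \left(- \frac{1}{28851}\right) = \frac{2}{28851} - \frac{\sqrt{17197}}{28851}$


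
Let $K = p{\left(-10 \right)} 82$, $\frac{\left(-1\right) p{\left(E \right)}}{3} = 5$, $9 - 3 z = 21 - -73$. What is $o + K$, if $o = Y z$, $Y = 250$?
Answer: $- \frac{24940}{3} \approx -8313.3$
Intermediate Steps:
$z = - \frac{85}{3}$ ($z = 3 - \frac{21 - -73}{3} = 3 - \frac{21 + 73}{3} = 3 - \frac{94}{3} = - \frac{85}{3} \approx -28.333$)
$p{\left(E \right)} = -15$ ($p{\left(E \right)} = \left(-3\right) 5 = -15$)
$K = -1230$ ($K = \left(-15\right) 82 = -1230$)
$o = - \frac{21250}{3}$ ($o = 250 \left(- \frac{85}{3}\right) = - \frac{21250}{3} \approx -7083.3$)
$o + K = - \frac{21250}{3} - 1230 = - \frac{24940}{3}$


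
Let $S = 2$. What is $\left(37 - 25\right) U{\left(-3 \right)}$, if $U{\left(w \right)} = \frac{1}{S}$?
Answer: $6$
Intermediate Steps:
$U{\left(w \right)} = \frac{1}{2}$
$\left(37 - 25\right) U{\left(-3 \right)} = \left(37 - 25\right) \frac{1}{2} = 12 \cdot \frac{1}{2} = 6$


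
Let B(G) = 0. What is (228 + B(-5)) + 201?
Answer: 429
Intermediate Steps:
(228 + B(-5)) + 201 = (228 + 0) + 201 = 228 + 201 = 429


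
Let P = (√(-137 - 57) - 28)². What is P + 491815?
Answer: 492405 - 56*I*√194 ≈ 4.9241e+5 - 779.99*I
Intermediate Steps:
P = (-28 + I*√194)² (P = (√(-194) - 28)² = (I*√194 - 28)² = (-28 + I*√194)² ≈ 590.0 - 779.99*I)
P + 491815 = (28 - I*√194)² + 491815 = 491815 + (28 - I*√194)²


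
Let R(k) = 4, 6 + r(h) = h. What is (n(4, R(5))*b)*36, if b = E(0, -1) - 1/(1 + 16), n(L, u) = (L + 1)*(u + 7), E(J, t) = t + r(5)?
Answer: -69300/17 ≈ -4076.5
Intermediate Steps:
r(h) = -6 + h
E(J, t) = -1 + t (E(J, t) = t + (-6 + 5) = t - 1 = -1 + t)
n(L, u) = (1 + L)*(7 + u)
b = -35/17 (b = (-1 - 1) - 1/(1 + 16) = -2 - 1/17 = -35/17 ≈ -2.0588)
(n(4, R(5))*b)*36 = ((7 + 4 + 7*4 + 4*4)*(-35/17))*36 = ((7 + 4 + 28 + 16)*(-35/17))*36 = (55*(-35/17))*36 = -1925/17*36 = -69300/17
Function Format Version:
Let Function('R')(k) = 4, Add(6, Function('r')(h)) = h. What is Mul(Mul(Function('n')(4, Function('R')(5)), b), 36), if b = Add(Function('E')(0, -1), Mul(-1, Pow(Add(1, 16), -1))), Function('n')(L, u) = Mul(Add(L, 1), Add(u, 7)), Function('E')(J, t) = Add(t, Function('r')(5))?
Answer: Rational(-69300, 17) ≈ -4076.5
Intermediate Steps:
Function('r')(h) = Add(-6, h)
Function('E')(J, t) = Add(-1, t) (Function('E')(J, t) = Add(t, Add(-6, 5)) = Add(t, -1) = Add(-1, t))
Function('n')(L, u) = Mul(Add(1, L), Add(7, u))
b = Rational(-35, 17) (b = Add(Add(-1, -1), Mul(-1, Pow(Add(1, 16), -1))) = Add(-2, Mul(-1, Pow(17, -1))) = Add(-2, Mul(-1, Rational(1, 17))) = Add(-2, Rational(-1, 17)) = Rational(-35, 17) ≈ -2.0588)
Mul(Mul(Function('n')(4, Function('R')(5)), b), 36) = Mul(Mul(Add(7, 4, Mul(7, 4), Mul(4, 4)), Rational(-35, 17)), 36) = Mul(Mul(Add(7, 4, 28, 16), Rational(-35, 17)), 36) = Mul(Mul(55, Rational(-35, 17)), 36) = Mul(Rational(-1925, 17), 36) = Rational(-69300, 17)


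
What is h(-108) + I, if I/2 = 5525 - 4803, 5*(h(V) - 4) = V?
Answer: 7132/5 ≈ 1426.4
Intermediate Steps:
h(V) = 4 + V/5
I = 1444 (I = 2*(5525 - 4803) = 2*722 = 1444)
h(-108) + I = (4 + (1/5)*(-108)) + 1444 = (4 - 108/5) + 1444 = -88/5 + 1444 = 7132/5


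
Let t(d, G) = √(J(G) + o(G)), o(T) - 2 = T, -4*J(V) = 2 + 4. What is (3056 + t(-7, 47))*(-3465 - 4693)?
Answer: -24930848 - 4079*√190 ≈ -2.4987e+7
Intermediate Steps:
J(V) = -3/2 (J(V) = -(2 + 4)/4 = -¼*6 = -3/2)
o(T) = 2 + T
t(d, G) = √(½ + G) (t(d, G) = √(-3/2 + (2 + G)) = √(½ + G))
(3056 + t(-7, 47))*(-3465 - 4693) = (3056 + √(2 + 4*47)/2)*(-3465 - 4693) = (3056 + √(2 + 188)/2)*(-8158) = (3056 + √190/2)*(-8158) = -24930848 - 4079*√190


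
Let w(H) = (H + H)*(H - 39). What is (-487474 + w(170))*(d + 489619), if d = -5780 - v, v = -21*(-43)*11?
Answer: -209909080204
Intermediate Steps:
v = 9933 (v = 903*11 = 9933)
w(H) = 2*H*(-39 + H) (w(H) = (2*H)*(-39 + H) = 2*H*(-39 + H))
d = -15713 (d = -5780 - 1*9933 = -5780 - 9933 = -15713)
(-487474 + w(170))*(d + 489619) = (-487474 + 2*170*(-39 + 170))*(-15713 + 489619) = (-487474 + 2*170*131)*473906 = (-487474 + 44540)*473906 = -442934*473906 = -209909080204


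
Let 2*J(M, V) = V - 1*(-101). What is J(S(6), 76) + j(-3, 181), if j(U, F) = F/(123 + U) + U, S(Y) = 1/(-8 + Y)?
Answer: 10441/120 ≈ 87.008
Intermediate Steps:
J(M, V) = 101/2 + V/2 (J(M, V) = (V - 1*(-101))/2 = (V + 101)/2 = (101 + V)/2 = 101/2 + V/2)
j(U, F) = U + F/(123 + U) (j(U, F) = F/(123 + U) + U = U + F/(123 + U))
J(S(6), 76) + j(-3, 181) = (101/2 + (½)*76) + (181 + (-3)² + 123*(-3))/(123 - 3) = (101/2 + 38) + (181 + 9 - 369)/120 = 177/2 + (1/120)*(-179) = 177/2 - 179/120 = 10441/120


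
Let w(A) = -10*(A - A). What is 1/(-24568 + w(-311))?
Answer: -1/24568 ≈ -4.0703e-5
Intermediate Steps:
w(A) = 0 (w(A) = -10*0 = 0)
1/(-24568 + w(-311)) = 1/(-24568 + 0) = 1/(-24568) = -1/24568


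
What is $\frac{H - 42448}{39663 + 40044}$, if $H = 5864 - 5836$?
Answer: $- \frac{14140}{26569} \approx -0.5322$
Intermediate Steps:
$H = 28$ ($H = 5864 - 5836 = 28$)
$\frac{H - 42448}{39663 + 40044} = \frac{28 - 42448}{39663 + 40044} = - \frac{42420}{79707} = \left(-42420\right) \frac{1}{79707} = - \frac{14140}{26569}$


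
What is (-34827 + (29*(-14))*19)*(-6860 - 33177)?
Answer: 1703214017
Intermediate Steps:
(-34827 + (29*(-14))*19)*(-6860 - 33177) = (-34827 - 406*19)*(-40037) = (-34827 - 7714)*(-40037) = -42541*(-40037) = 1703214017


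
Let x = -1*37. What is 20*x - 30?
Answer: -770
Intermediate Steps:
x = -37
20*x - 30 = 20*(-37) - 30 = -740 - 30 = -770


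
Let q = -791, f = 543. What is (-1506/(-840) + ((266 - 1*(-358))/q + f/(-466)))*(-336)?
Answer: 7132692/131645 ≈ 54.181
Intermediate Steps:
(-1506/(-840) + ((266 - 1*(-358))/q + f/(-466)))*(-336) = (-1506/(-840) + ((266 - 1*(-358))/(-791) + 543/(-466)))*(-336) = (-1506*(-1/840) + ((266 + 358)*(-1/791) + 543*(-1/466)))*(-336) = (251/140 + (624*(-1/791) - 543/466))*(-336) = (251/140 + (-624/791 - 543/466))*(-336) = (251/140 - 720297/368606)*(-336) = -84913/526580*(-336) = 7132692/131645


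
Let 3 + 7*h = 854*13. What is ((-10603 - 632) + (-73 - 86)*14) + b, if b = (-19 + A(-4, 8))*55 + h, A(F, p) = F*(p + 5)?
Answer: -110463/7 ≈ -15780.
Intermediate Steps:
A(F, p) = F*(5 + p)
h = 11099/7 (h = -3/7 + (854*13)/7 = -3/7 + (⅐)*11102 = -3/7 + 1586 = 11099/7 ≈ 1585.6)
b = -16236/7 (b = (-19 - 4*(5 + 8))*55 + 11099/7 = (-19 - 4*13)*55 + 11099/7 = (-19 - 52)*55 + 11099/7 = -71*55 + 11099/7 = -3905 + 11099/7 = -16236/7 ≈ -2319.4)
((-10603 - 632) + (-73 - 86)*14) + b = ((-10603 - 632) + (-73 - 86)*14) - 16236/7 = (-11235 - 159*14) - 16236/7 = (-11235 - 2226) - 16236/7 = -13461 - 16236/7 = -110463/7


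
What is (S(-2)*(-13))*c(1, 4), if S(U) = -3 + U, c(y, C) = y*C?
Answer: 260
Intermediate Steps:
c(y, C) = C*y
(S(-2)*(-13))*c(1, 4) = ((-3 - 2)*(-13))*(4*1) = -5*(-13)*4 = 65*4 = 260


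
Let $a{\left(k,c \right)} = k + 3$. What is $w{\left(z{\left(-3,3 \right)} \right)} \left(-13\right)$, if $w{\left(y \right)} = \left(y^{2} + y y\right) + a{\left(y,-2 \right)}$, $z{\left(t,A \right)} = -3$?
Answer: $-234$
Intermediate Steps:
$a{\left(k,c \right)} = 3 + k$
$w{\left(y \right)} = 3 + y + 2 y^{2}$ ($w{\left(y \right)} = \left(y^{2} + y y\right) + \left(3 + y\right) = \left(y^{2} + y^{2}\right) + \left(3 + y\right) = 2 y^{2} + \left(3 + y\right) = 3 + y + 2 y^{2}$)
$w{\left(z{\left(-3,3 \right)} \right)} \left(-13\right) = \left(3 - 3 + 2 \left(-3\right)^{2}\right) \left(-13\right) = \left(3 - 3 + 2 \cdot 9\right) \left(-13\right) = \left(3 - 3 + 18\right) \left(-13\right) = 18 \left(-13\right) = -234$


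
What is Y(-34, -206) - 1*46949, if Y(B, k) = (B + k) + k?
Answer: -47395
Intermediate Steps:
Y(B, k) = B + 2*k
Y(-34, -206) - 1*46949 = (-34 + 2*(-206)) - 1*46949 = (-34 - 412) - 46949 = -446 - 46949 = -47395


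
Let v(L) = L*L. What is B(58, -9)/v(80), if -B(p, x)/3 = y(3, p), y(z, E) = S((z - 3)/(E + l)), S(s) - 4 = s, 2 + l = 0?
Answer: -3/1600 ≈ -0.0018750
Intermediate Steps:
l = -2 (l = -2 + 0 = -2)
S(s) = 4 + s
y(z, E) = 4 + (-3 + z)/(-2 + E) (y(z, E) = 4 + (z - 3)/(E - 2) = 4 + (-3 + z)/(-2 + E))
B(p, x) = -3*(-8 + 4*p)/(-2 + p) (B(p, x) = -3*(-11 + 3 + 4*p)/(-2 + p) = -3*(-8 + 4*p)/(-2 + p))
v(L) = L**2
B(58, -9)/v(80) = -12/(80**2) = -12/6400 = -12*1/6400 = -3/1600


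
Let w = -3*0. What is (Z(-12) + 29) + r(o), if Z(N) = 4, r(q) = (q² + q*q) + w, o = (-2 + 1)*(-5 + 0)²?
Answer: 1283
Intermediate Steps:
w = 0
o = -25 (o = -1*(-5)² = -1*25 = -25)
r(q) = 2*q² (r(q) = (q² + q*q) + 0 = (q² + q²) + 0 = 2*q² + 0 = 2*q²)
(Z(-12) + 29) + r(o) = (4 + 29) + 2*(-25)² = 33 + 2*625 = 33 + 1250 = 1283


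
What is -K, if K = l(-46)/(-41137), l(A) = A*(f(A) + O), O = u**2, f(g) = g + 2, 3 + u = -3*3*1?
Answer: -4600/41137 ≈ -0.11182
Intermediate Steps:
u = -12 (u = -3 - 3*3*1 = -3 - 9*1 = -3 - 9 = -12)
f(g) = 2 + g
O = 144 (O = (-12)**2 = 144)
l(A) = A*(146 + A) (l(A) = A*((2 + A) + 144) = A*(146 + A))
K = 4600/41137 (K = -46*(146 - 46)/(-41137) = -46*100*(-1/41137) = -4600*(-1/41137) = 4600/41137 ≈ 0.11182)
-K = -1*4600/41137 = -4600/41137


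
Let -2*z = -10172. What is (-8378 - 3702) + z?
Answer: -6994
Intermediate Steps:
z = 5086 (z = -½*(-10172) = 5086)
(-8378 - 3702) + z = (-8378 - 3702) + 5086 = -12080 + 5086 = -6994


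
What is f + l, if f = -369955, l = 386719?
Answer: 16764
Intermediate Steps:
f + l = -369955 + 386719 = 16764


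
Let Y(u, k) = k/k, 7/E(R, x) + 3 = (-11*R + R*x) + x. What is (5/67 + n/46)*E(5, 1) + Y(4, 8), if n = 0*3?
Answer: 3449/3484 ≈ 0.98995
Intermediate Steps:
E(R, x) = 7/(-3 + x - 11*R + R*x) (E(R, x) = 7/(-3 + ((-11*R + R*x) + x)) = 7/(-3 + (x - 11*R + R*x)) = 7/(-3 + x - 11*R + R*x))
n = 0
Y(u, k) = 1
(5/67 + n/46)*E(5, 1) + Y(4, 8) = (5/67 + 0/46)*(7/(-3 + 1 - 11*5 + 5*1)) + 1 = (5*(1/67) + 0*(1/46))*(7/(-3 + 1 - 55 + 5)) + 1 = (5/67 + 0)*(7/(-52)) + 1 = 5*(7*(-1/52))/67 + 1 = (5/67)*(-7/52) + 1 = -35/3484 + 1 = 3449/3484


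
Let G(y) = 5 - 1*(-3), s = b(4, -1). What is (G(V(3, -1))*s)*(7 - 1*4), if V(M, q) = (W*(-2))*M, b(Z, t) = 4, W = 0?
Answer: 96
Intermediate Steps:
V(M, q) = 0 (V(M, q) = (0*(-2))*M = 0*M = 0)
s = 4
G(y) = 8 (G(y) = 5 + 3 = 8)
(G(V(3, -1))*s)*(7 - 1*4) = (8*4)*(7 - 1*4) = 32*(7 - 4) = 32*3 = 96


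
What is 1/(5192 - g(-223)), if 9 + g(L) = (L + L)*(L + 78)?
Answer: -1/59469 ≈ -1.6815e-5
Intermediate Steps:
g(L) = -9 + 2*L*(78 + L) (g(L) = -9 + (L + L)*(L + 78) = -9 + (2*L)*(78 + L) = -9 + 2*L*(78 + L))
1/(5192 - g(-223)) = 1/(5192 - (-9 + 2*(-223)² + 156*(-223))) = 1/(5192 - (-9 + 2*49729 - 34788)) = 1/(5192 - (-9 + 99458 - 34788)) = 1/(5192 - 1*64661) = 1/(5192 - 64661) = 1/(-59469) = -1/59469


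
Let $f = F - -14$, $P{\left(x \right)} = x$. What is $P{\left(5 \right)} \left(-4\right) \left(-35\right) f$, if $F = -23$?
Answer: $-6300$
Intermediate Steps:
$f = -9$ ($f = -23 - -14 = -23 + 14 = -9$)
$P{\left(5 \right)} \left(-4\right) \left(-35\right) f = 5 \left(-4\right) \left(-35\right) \left(-9\right) = \left(-20\right) \left(-35\right) \left(-9\right) = 700 \left(-9\right) = -6300$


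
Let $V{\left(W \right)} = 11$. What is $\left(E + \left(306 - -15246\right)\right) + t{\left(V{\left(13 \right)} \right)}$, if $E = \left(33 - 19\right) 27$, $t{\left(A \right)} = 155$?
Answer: $16085$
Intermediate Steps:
$E = 378$ ($E = 14 \cdot 27 = 378$)
$\left(E + \left(306 - -15246\right)\right) + t{\left(V{\left(13 \right)} \right)} = \left(378 + \left(306 - -15246\right)\right) + 155 = \left(378 + \left(306 + 15246\right)\right) + 155 = \left(378 + 15552\right) + 155 = 15930 + 155 = 16085$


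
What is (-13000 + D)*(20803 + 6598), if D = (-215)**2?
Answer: 910398225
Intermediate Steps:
D = 46225
(-13000 + D)*(20803 + 6598) = (-13000 + 46225)*(20803 + 6598) = 33225*27401 = 910398225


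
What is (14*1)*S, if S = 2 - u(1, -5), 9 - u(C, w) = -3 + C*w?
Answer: -210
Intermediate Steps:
u(C, w) = 12 - C*w (u(C, w) = 9 - (-3 + C*w) = 9 + (3 - C*w) = 12 - C*w)
S = -15 (S = 2 - (12 - 1*1*(-5)) = 2 - (12 + 5) = 2 - 1*17 = 2 - 17 = -15)
(14*1)*S = (14*1)*(-15) = 14*(-15) = -210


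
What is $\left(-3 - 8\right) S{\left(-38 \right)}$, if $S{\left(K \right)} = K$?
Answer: $418$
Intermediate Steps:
$\left(-3 - 8\right) S{\left(-38 \right)} = \left(-3 - 8\right) \left(-38\right) = \left(-11\right) \left(-38\right) = 418$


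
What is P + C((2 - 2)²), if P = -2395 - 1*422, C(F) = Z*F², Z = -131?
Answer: -2817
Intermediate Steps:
C(F) = -131*F²
P = -2817 (P = -2395 - 422 = -2817)
P + C((2 - 2)²) = -2817 - 131*(2 - 2)⁴ = -2817 - 131*(0²)² = -2817 - 131*0² = -2817 - 131*0 = -2817 + 0 = -2817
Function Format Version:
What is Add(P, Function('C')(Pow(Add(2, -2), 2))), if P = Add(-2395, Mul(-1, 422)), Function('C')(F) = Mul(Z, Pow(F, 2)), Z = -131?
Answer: -2817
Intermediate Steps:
Function('C')(F) = Mul(-131, Pow(F, 2))
P = -2817 (P = Add(-2395, -422) = -2817)
Add(P, Function('C')(Pow(Add(2, -2), 2))) = Add(-2817, Mul(-131, Pow(Pow(Add(2, -2), 2), 2))) = Add(-2817, Mul(-131, Pow(Pow(0, 2), 2))) = Add(-2817, Mul(-131, Pow(0, 2))) = Add(-2817, Mul(-131, 0)) = Add(-2817, 0) = -2817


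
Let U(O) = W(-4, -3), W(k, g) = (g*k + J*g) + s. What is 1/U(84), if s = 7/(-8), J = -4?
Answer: 8/185 ≈ 0.043243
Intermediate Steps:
s = -7/8 (s = 7*(-⅛) = -7/8 ≈ -0.87500)
W(k, g) = -7/8 - 4*g + g*k (W(k, g) = (g*k - 4*g) - 7/8 = (-4*g + g*k) - 7/8 = -7/8 - 4*g + g*k)
U(O) = 185/8 (U(O) = -7/8 - 4*(-3) - 3*(-4) = -7/8 + 12 + 12 = 185/8)
1/U(84) = 1/(185/8) = 8/185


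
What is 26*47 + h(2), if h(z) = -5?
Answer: 1217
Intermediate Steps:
26*47 + h(2) = 26*47 - 5 = 1222 - 5 = 1217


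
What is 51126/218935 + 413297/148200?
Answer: 19612410379/6489233400 ≈ 3.0223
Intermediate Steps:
51126/218935 + 413297/148200 = 19612410379/6489233400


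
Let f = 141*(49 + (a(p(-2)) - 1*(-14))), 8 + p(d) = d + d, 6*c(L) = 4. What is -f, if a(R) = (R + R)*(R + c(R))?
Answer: -47235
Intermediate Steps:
c(L) = ⅔ (c(L) = (⅙)*4 = ⅔)
p(d) = -8 + 2*d (p(d) = -8 + (d + d) = -8 + 2*d)
a(R) = 2*R*(⅔ + R) (a(R) = (R + R)*(R + ⅔) = (2*R)*(⅔ + R) = 2*R*(⅔ + R))
f = 47235 (f = 141*(49 + (2*(-8 + 2*(-2))*(2 + 3*(-8 + 2*(-2)))/3 - 1*(-14))) = 141*(49 + (2*(-8 - 4)*(2 + 3*(-8 - 4))/3 + 14)) = 141*(49 + ((⅔)*(-12)*(2 + 3*(-12)) + 14)) = 141*(49 + ((⅔)*(-12)*(2 - 36) + 14)) = 141*(49 + ((⅔)*(-12)*(-34) + 14)) = 141*(49 + (272 + 14)) = 141*(49 + 286) = 141*335 = 47235)
-f = -1*47235 = -47235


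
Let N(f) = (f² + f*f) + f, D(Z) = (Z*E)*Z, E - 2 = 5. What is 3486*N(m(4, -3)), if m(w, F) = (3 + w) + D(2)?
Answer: 8662710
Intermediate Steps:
E = 7 (E = 2 + 5 = 7)
D(Z) = 7*Z² (D(Z) = (Z*7)*Z = (7*Z)*Z = 7*Z²)
m(w, F) = 31 + w (m(w, F) = (3 + w) + 7*2² = (3 + w) + 7*4 = (3 + w) + 28 = 31 + w)
N(f) = f + 2*f² (N(f) = (f² + f²) + f = 2*f² + f = f + 2*f²)
3486*N(m(4, -3)) = 3486*((31 + 4)*(1 + 2*(31 + 4))) = 3486*(35*(1 + 2*35)) = 3486*(35*(1 + 70)) = 3486*(35*71) = 3486*2485 = 8662710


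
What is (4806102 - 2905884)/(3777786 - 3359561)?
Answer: 1900218/418225 ≈ 4.5435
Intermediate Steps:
(4806102 - 2905884)/(3777786 - 3359561) = 1900218/418225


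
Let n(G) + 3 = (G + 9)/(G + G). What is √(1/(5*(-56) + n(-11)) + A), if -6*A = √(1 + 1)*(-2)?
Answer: √(-77022 + 7263408*√2)/4668 ≈ 0.68401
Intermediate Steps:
n(G) = -3 + (9 + G)/(2*G) (n(G) = -3 + (G + 9)/(G + G) = -3 + (9 + G)/((2*G)) = -3 + (9 + G)*(1/(2*G)) = -3 + (9 + G)/(2*G))
A = √2/3 (A = -√(1 + 1)*(-2)/6 = -√2*(-2)/6 = -(-1)*√2/3 = √2/3 ≈ 0.47140)
√(1/(5*(-56) + n(-11)) + A) = √(1/(5*(-56) + (½)*(9 - 5*(-11))/(-11)) + √2/3) = √(1/(-280 + (½)*(-1/11)*(9 + 55)) + √2/3) = √(1/(-280 + (½)*(-1/11)*64) + √2/3) = √(1/(-280 - 32/11) + √2/3) = √(1/(-3112/11) + √2/3) = √(-11/3112 + √2/3)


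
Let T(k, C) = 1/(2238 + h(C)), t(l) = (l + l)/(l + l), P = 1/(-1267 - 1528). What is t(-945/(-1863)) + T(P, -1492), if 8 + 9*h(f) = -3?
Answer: 20140/20131 ≈ 1.0004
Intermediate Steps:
P = -1/2795 (P = 1/(-2795) = -1/2795 ≈ -0.00035778)
h(f) = -11/9 (h(f) = -8/9 + (1/9)*(-3) = -8/9 - 1/3 = -11/9)
t(l) = 1 (t(l) = (2*l)/((2*l)) = (2*l)*(1/(2*l)) = 1)
T(k, C) = 9/20131 (T(k, C) = 1/(2238 - 11/9) = 1/(20131/9) = 9/20131)
t(-945/(-1863)) + T(P, -1492) = 1 + 9/20131 = 20140/20131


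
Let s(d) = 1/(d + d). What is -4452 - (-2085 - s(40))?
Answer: -189359/80 ≈ -2367.0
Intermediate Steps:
s(d) = 1/(2*d)
-4452 - (-2085 - s(40)) = -4452 - (-2085 - 1/(2*40)) = -4452 - (-2085 - 1*1/80) = -4452 - (-2085 - 1/80) = -4452 - 1*(-166801/80) = -4452 + 166801/80 = -189359/80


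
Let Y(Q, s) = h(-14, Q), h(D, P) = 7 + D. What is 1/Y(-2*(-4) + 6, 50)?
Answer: -1/7 ≈ -0.14286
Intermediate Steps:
Y(Q, s) = -7 (Y(Q, s) = 7 - 14 = -7)
1/Y(-2*(-4) + 6, 50) = 1/(-7) = -1/7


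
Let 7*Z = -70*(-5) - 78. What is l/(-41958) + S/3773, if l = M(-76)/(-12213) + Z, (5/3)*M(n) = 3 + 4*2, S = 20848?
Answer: 2543193764569/460335693510 ≈ 5.5247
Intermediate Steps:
M(n) = 33/5 (M(n) = 3*(3 + 4*2)/5 = 3*(3 + 8)/5 = (⅗)*11 = 33/5)
Z = 272/7 (Z = (-70*(-5) - 78)/7 = (350 - 78)/7 = (⅐)*272 = 272/7 ≈ 38.857)
l = 5536483/142485 (l = (33/5)/(-12213) + 272/7 = (33/5)*(-1/12213) + 272/7 = -11/20355 + 272/7 = 5536483/142485 ≈ 38.857)
l/(-41958) + S/3773 = (5536483/142485)/(-41958) + 20848/3773 = (5536483/142485)*(-1/41958) + 20848*(1/3773) = -5536483/5978385630 + 20848/3773 = 2543193764569/460335693510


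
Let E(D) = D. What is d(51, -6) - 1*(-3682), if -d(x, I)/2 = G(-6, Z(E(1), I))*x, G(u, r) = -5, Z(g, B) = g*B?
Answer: 4192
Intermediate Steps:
Z(g, B) = B*g
d(x, I) = 10*x (d(x, I) = -(-10)*x = 10*x)
d(51, -6) - 1*(-3682) = 10*51 - 1*(-3682) = 510 + 3682 = 4192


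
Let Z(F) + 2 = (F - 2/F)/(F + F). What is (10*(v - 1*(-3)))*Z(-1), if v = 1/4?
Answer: -325/4 ≈ -81.250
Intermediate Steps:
v = ¼ ≈ 0.25000
Z(F) = -2 + (F - 2/F)/(2*F) (Z(F) = -2 + (F - 2/F)/(F + F) = -2 + (F - 2/F)/((2*F)) = -2 + (F - 2/F)*(1/(2*F)) = -2 + (F - 2/F)/(2*F))
(10*(v - 1*(-3)))*Z(-1) = (10*(¼ - 1*(-3)))*(-3/2 - 1/(-1)²) = (10*(¼ + 3))*(-3/2 - 1*1) = (10*(13/4))*(-3/2 - 1) = (65/2)*(-5/2) = -325/4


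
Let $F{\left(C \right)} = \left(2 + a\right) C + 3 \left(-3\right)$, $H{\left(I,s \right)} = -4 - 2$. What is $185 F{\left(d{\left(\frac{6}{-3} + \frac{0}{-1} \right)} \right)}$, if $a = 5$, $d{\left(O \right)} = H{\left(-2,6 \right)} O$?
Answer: $13875$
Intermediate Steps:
$H{\left(I,s \right)} = -6$ ($H{\left(I,s \right)} = -4 - 2 = -6$)
$d{\left(O \right)} = - 6 O$
$F{\left(C \right)} = -9 + 7 C$ ($F{\left(C \right)} = \left(2 + 5\right) C + 3 \left(-3\right) = 7 C - 9 = -9 + 7 C$)
$185 F{\left(d{\left(\frac{6}{-3} + \frac{0}{-1} \right)} \right)} = 185 \left(-9 + 7 \left(- 6 \left(\frac{6}{-3} + \frac{0}{-1}\right)\right)\right) = 185 \left(-9 + 7 \left(- 6 \left(6 \left(- \frac{1}{3}\right) + 0 \left(-1\right)\right)\right)\right) = 185 \left(-9 + 7 \left(- 6 \left(-2 + 0\right)\right)\right) = 185 \left(-9 + 7 \left(\left(-6\right) \left(-2\right)\right)\right) = 185 \left(-9 + 7 \cdot 12\right) = 185 \left(-9 + 84\right) = 185 \cdot 75 = 13875$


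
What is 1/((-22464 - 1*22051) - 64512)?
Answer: -1/109027 ≈ -9.1720e-6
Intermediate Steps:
1/((-22464 - 1*22051) - 64512) = 1/((-22464 - 22051) - 64512) = 1/(-44515 - 64512) = 1/(-109027) = -1/109027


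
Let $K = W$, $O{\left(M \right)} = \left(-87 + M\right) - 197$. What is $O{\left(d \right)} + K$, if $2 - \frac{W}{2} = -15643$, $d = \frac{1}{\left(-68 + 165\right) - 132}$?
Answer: $\frac{1085209}{35} \approx 31006.0$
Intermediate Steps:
$d = - \frac{1}{35}$ ($d = \frac{1}{97 - 132} = \frac{1}{-35} = - \frac{1}{35} \approx -0.028571$)
$O{\left(M \right)} = -284 + M$
$W = 31290$ ($W = 4 - -31286 = 4 + 31286 = 31290$)
$K = 31290$
$O{\left(d \right)} + K = \left(-284 - \frac{1}{35}\right) + 31290 = - \frac{9941}{35} + 31290 = \frac{1085209}{35}$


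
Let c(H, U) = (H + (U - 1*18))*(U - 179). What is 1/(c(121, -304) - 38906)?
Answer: 1/58177 ≈ 1.7189e-5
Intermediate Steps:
c(H, U) = (-179 + U)*(-18 + H + U) (c(H, U) = (H + (U - 18))*(-179 + U) = (H + (-18 + U))*(-179 + U) = (-18 + H + U)*(-179 + U) = (-179 + U)*(-18 + H + U))
1/(c(121, -304) - 38906) = 1/((3222 + (-304)**2 - 197*(-304) - 179*121 + 121*(-304)) - 38906) = 1/((3222 + 92416 + 59888 - 21659 - 36784) - 38906) = 1/(97083 - 38906) = 1/58177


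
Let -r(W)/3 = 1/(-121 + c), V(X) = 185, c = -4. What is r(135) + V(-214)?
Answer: 23128/125 ≈ 185.02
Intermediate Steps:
r(W) = 3/125 (r(W) = -3/(-121 - 4) = -3/(-125) = -3*(-1/125) = 3/125)
r(135) + V(-214) = 3/125 + 185 = 23128/125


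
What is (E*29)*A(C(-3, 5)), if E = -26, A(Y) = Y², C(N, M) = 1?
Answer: -754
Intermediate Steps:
(E*29)*A(C(-3, 5)) = -26*29*1² = -754*1 = -754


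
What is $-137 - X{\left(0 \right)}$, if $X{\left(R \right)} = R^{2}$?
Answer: $-137$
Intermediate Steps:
$-137 - X{\left(0 \right)} = -137 - 0^{2} = -137 - 0 = -137 + 0 = -137$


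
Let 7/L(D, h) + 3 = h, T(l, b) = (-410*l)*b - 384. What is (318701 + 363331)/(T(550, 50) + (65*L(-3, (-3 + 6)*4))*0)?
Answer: -85254/1409423 ≈ -0.060489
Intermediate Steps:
T(l, b) = -384 - 410*b*l (T(l, b) = -410*b*l - 384 = -384 - 410*b*l)
L(D, h) = 7/(-3 + h)
(318701 + 363331)/(T(550, 50) + (65*L(-3, (-3 + 6)*4))*0) = (318701 + 363331)/((-384 - 410*50*550) + (65*(7/(-3 + (-3 + 6)*4)))*0) = 682032/((-384 - 11275000) + (65*(7/(-3 + 3*4)))*0) = 682032/(-11275384 + (65*(7/(-3 + 12)))*0) = 682032/(-11275384 + (65*(7/9))*0) = 682032/(-11275384 + (455/9)*0) = 682032/(-11275384 + 0) = 682032/(-11275384) = 682032*(-1/11275384) = -85254/1409423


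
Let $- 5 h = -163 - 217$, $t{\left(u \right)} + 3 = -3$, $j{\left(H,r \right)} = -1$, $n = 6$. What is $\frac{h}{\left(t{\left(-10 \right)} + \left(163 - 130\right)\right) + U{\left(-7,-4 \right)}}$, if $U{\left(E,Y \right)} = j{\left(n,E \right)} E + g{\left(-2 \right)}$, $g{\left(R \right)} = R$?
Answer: $\frac{19}{8} \approx 2.375$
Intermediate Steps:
$t{\left(u \right)} = -6$ ($t{\left(u \right)} = -3 - 3 = -6$)
$U{\left(E,Y \right)} = -2 - E$ ($U{\left(E,Y \right)} = - E - 2 = -2 - E$)
$h = 76$ ($h = - \frac{-163 - 217}{5} = \left(- \frac{1}{5}\right) \left(-380\right) = 76$)
$\frac{h}{\left(t{\left(-10 \right)} + \left(163 - 130\right)\right) + U{\left(-7,-4 \right)}} = \frac{76}{\left(-6 + \left(163 - 130\right)\right) - -5} = \frac{76}{\left(-6 + \left(163 - 130\right)\right) + \left(-2 + 7\right)} = \frac{76}{\left(-6 + 33\right) + 5} = \frac{76}{27 + 5} = \frac{76}{32} = 76 \cdot \frac{1}{32} = \frac{19}{8}$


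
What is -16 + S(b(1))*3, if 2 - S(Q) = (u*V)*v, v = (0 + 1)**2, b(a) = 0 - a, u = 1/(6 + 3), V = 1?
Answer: -31/3 ≈ -10.333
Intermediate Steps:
u = 1/9 ≈ 0.11111
b(a) = -a
v = 1 (v = 1**2 = 1)
S(Q) = 17/9 (S(Q) = 2 - (1/9)*1 = 2 - 1/9 = 17/9)
-16 + S(b(1))*3 = -16 + (17/9)*3 = -16 + 17/3 = -31/3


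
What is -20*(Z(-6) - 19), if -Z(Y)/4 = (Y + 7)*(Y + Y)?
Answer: -580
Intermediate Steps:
Z(Y) = -8*Y*(7 + Y) (Z(Y) = -4*(Y + 7)*(Y + Y) = -4*(7 + Y)*2*Y = -8*Y*(7 + Y))
-20*(Z(-6) - 19) = -20*(-8*(-6)*(7 - 6) - 19) = -20*(-8*(-6)*1 - 19) = -20*(48 - 19) = -20*29 = -580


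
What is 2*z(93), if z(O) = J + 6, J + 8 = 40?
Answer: 76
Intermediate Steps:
J = 32 (J = -8 + 40 = 32)
z(O) = 38 (z(O) = 32 + 6 = 38)
2*z(93) = 2*38 = 76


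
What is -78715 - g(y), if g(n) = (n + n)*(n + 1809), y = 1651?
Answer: -11503635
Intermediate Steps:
g(n) = 2*n*(1809 + n) (g(n) = (2*n)*(1809 + n) = 2*n*(1809 + n))
-78715 - g(y) = -78715 - 2*1651*(1809 + 1651) = -78715 - 2*1651*3460 = -78715 - 1*11424920 = -78715 - 11424920 = -11503635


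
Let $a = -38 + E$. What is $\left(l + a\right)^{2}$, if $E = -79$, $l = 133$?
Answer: $256$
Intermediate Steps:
$a = -117$ ($a = -38 - 79 = -117$)
$\left(l + a\right)^{2} = \left(133 - 117\right)^{2} = 16^{2} = 256$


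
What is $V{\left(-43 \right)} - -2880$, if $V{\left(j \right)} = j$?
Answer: $2837$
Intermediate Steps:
$V{\left(-43 \right)} - -2880 = -43 - -2880 = -43 + \left(-10533 + 13413\right) = -43 + 2880 = 2837$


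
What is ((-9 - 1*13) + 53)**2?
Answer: 961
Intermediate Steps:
((-9 - 1*13) + 53)**2 = ((-9 - 13) + 53)**2 = (-22 + 53)**2 = 31**2 = 961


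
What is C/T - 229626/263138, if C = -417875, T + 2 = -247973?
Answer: 1060345688/1305032911 ≈ 0.81250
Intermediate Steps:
T = -247975 (T = -2 - 247973 = -247975)
C/T - 229626/263138 = -417875/(-247975) - 229626/263138 = -417875*(-1/247975) - 229626*1/263138 = 16715/9919 - 114813/131569 = 1060345688/1305032911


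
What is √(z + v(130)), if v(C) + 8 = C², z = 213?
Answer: √17105 ≈ 130.79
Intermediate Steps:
v(C) = -8 + C²
√(z + v(130)) = √(213 + (-8 + 130²)) = √(213 + (-8 + 16900)) = √(213 + 16892) = √17105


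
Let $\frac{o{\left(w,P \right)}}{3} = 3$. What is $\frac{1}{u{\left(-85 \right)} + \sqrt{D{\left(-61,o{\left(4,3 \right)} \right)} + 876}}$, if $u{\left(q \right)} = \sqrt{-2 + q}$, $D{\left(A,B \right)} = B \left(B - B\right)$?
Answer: $\frac{1}{2 \sqrt{219} + i \sqrt{87}} \approx 0.030734 - 0.0096858 i$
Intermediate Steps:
$o{\left(w,P \right)} = 9$ ($o{\left(w,P \right)} = 3 \cdot 3 = 9$)
$D{\left(A,B \right)} = 0$ ($D{\left(A,B \right)} = B 0 = 0$)
$\frac{1}{u{\left(-85 \right)} + \sqrt{D{\left(-61,o{\left(4,3 \right)} \right)} + 876}} = \frac{1}{\sqrt{-2 - 85} + \sqrt{0 + 876}} = \frac{1}{\sqrt{-87} + \sqrt{876}} = \frac{1}{i \sqrt{87} + 2 \sqrt{219}} = \frac{1}{2 \sqrt{219} + i \sqrt{87}}$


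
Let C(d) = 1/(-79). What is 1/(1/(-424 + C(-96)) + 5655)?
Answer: 33497/189425456 ≈ 0.00017683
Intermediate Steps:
C(d) = -1/79
1/(1/(-424 + C(-96)) + 5655) = 1/(1/(-424 - 1/79) + 5655) = 1/(1/(-33497/79) + 5655) = 1/(-79/33497 + 5655) = 1/(189425456/33497) = 33497/189425456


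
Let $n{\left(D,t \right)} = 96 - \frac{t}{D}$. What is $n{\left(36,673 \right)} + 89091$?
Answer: $\frac{3210059}{36} \approx 89168.0$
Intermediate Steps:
$n{\left(D,t \right)} = 96 - \frac{t}{D}$
$n{\left(36,673 \right)} + 89091 = \left(96 - \frac{673}{36}\right) + 89091 = \frac{2783}{36} + 89091 = \frac{3210059}{36}$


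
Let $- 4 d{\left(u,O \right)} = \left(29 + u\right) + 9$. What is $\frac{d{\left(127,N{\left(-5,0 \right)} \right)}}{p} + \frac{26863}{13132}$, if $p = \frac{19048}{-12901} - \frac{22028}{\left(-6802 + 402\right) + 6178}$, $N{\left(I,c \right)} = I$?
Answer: $\frac{2984496635173}{1838181719752} \approx 1.6236$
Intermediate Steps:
$d{\left(u,O \right)} = - \frac{19}{2} - \frac{u}{4}$ ($d{\left(u,O \right)} = - \frac{\left(29 + u\right) + 9}{4} = - \frac{38 + u}{4} = - \frac{19}{2} - \frac{u}{4}$)
$p = \frac{139977286}{1432011}$ ($p = 19048 \left(- \frac{1}{12901}\right) - \frac{22028}{-6400 + 6178} = - \frac{19048}{12901} - \frac{22028}{-222} = - \frac{19048}{12901} - - \frac{11014}{111} = - \frac{19048}{12901} + \frac{11014}{111} = \frac{139977286}{1432011} \approx 97.749$)
$\frac{d{\left(127,N{\left(-5,0 \right)} \right)}}{p} + \frac{26863}{13132} = \frac{- \frac{19}{2} - \frac{127}{4}}{\frac{139977286}{1432011}} + \frac{26863}{13132} = \left(- \frac{19}{2} - \frac{127}{4}\right) \frac{1432011}{139977286} + 26863 \cdot \frac{1}{13132} = \left(- \frac{165}{4}\right) \frac{1432011}{139977286} + \frac{26863}{13132} = - \frac{236281815}{559909144} + \frac{26863}{13132} = \frac{2984496635173}{1838181719752}$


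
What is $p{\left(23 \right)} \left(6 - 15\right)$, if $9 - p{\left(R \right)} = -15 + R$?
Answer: $-9$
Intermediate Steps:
$p{\left(R \right)} = 24 - R$ ($p{\left(R \right)} = 9 - \left(-15 + R\right) = 24 - R$)
$p{\left(23 \right)} \left(6 - 15\right) = \left(24 - 23\right) \left(6 - 15\right) = \left(24 - 23\right) \left(-9\right) = 1 \left(-9\right) = -9$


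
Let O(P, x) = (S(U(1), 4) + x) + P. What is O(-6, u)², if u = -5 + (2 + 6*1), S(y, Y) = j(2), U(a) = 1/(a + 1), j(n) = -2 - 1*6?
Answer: 121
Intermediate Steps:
j(n) = -8 (j(n) = -2 - 6 = -8)
U(a) = 1/(1 + a)
S(y, Y) = -8
u = 3 (u = -5 + (2 + 6) = -5 + 8 = 3)
O(P, x) = -8 + P + x (O(P, x) = (-8 + x) + P = -8 + P + x)
O(-6, u)² = (-8 - 6 + 3)² = (-11)² = 121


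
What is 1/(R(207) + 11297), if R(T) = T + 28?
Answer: 1/11532 ≈ 8.6715e-5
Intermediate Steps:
R(T) = 28 + T
1/(R(207) + 11297) = 1/((28 + 207) + 11297) = 1/(235 + 11297) = 1/11532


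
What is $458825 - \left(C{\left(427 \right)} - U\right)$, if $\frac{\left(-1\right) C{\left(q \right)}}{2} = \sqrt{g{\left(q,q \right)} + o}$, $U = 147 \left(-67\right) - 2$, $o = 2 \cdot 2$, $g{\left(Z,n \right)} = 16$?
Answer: $448974 + 4 \sqrt{5} \approx 4.4898 \cdot 10^{5}$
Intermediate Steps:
$o = 4$
$U = -9851$ ($U = -9849 - 2 = -9851$)
$C{\left(q \right)} = - 4 \sqrt{5}$ ($C{\left(q \right)} = - 2 \sqrt{16 + 4} = - 2 \sqrt{20} = - 2 \cdot 2 \sqrt{5} = - 4 \sqrt{5}$)
$458825 - \left(C{\left(427 \right)} - U\right) = 458825 - \left(- 4 \sqrt{5} - -9851\right) = 458825 - \left(- 4 \sqrt{5} + 9851\right) = 458825 - \left(9851 - 4 \sqrt{5}\right) = 448974 + 4 \sqrt{5}$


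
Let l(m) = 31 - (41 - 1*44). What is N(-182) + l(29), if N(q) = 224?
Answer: 258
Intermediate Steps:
l(m) = 34 (l(m) = 31 - (41 - 44) = 31 - 1*(-3) = 31 + 3 = 34)
N(-182) + l(29) = 224 + 34 = 258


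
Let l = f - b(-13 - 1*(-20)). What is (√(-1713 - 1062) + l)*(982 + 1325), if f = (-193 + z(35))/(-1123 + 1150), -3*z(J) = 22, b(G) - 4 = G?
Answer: -1147348/27 + 11535*I*√111 ≈ -42494.0 + 1.2153e+5*I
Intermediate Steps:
b(G) = 4 + G
z(J) = -22/3 (z(J) = -⅓*22 = -22/3)
f = -601/81 (f = (-193 - 22/3)/(-1123 + 1150) = -601/3/27 = -601/3*1/27 = -601/81 ≈ -7.4198)
l = -1492/81 (l = -601/81 - (4 + (-13 - 1*(-20))) = -601/81 - (4 + (-13 + 20)) = -601/81 - (4 + 7) = -601/81 - 1*11 = -601/81 - 11 = -1492/81 ≈ -18.420)
(√(-1713 - 1062) + l)*(982 + 1325) = (√(-1713 - 1062) - 1492/81)*(982 + 1325) = (√(-2775) - 1492/81)*2307 = (5*I*√111 - 1492/81)*2307 = (-1492/81 + 5*I*√111)*2307 = -1147348/27 + 11535*I*√111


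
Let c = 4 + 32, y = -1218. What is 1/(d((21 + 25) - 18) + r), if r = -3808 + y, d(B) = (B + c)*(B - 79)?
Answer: -1/8290 ≈ -0.00012063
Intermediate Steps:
c = 36
d(B) = (-79 + B)*(36 + B) (d(B) = (B + 36)*(B - 79) = (36 + B)*(-79 + B) = (-79 + B)*(36 + B))
r = -5026 (r = -3808 - 1218 = -5026)
1/(d((21 + 25) - 18) + r) = 1/((-2844 + ((21 + 25) - 18)**2 - 43*((21 + 25) - 18)) - 5026) = 1/((-2844 + (46 - 18)**2 - 43*(46 - 18)) - 5026) = 1/((-2844 + 28**2 - 43*28) - 5026) = 1/((-2844 + 784 - 1204) - 5026) = 1/(-3264 - 5026) = 1/(-8290) = -1/8290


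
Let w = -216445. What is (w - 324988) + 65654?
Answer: -475779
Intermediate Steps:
(w - 324988) + 65654 = (-216445 - 324988) + 65654 = -541433 + 65654 = -475779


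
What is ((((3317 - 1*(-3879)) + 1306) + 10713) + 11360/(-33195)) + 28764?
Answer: 318530309/6639 ≈ 47979.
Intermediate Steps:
((((3317 - 1*(-3879)) + 1306) + 10713) + 11360/(-33195)) + 28764 = ((((3317 + 3879) + 1306) + 10713) + 11360*(-1/33195)) + 28764 = (((7196 + 1306) + 10713) - 2272/6639) + 28764 = ((8502 + 10713) - 2272/6639) + 28764 = (19215 - 2272/6639) + 28764 = 127566113/6639 + 28764 = 318530309/6639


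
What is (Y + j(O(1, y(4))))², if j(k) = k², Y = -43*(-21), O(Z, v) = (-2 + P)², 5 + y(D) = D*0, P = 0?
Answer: 844561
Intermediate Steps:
y(D) = -5 (y(D) = -5 + D*0 = -5 + 0 = -5)
O(Z, v) = 4 (O(Z, v) = (-2 + 0)² = (-2)² = 4)
Y = 903
(Y + j(O(1, y(4))))² = (903 + 4²)² = (903 + 16)² = 919² = 844561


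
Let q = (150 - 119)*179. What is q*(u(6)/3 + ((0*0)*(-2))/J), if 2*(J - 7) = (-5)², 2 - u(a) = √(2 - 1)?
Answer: 5549/3 ≈ 1849.7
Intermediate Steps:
u(a) = 1 (u(a) = 2 - √(2 - 1) = 2 - √1 = 2 - 1*1 = 2 - 1 = 1)
J = 39/2 (J = 7 + (½)*(-5)² = 7 + (½)*25 = 7 + 25/2 = 39/2 ≈ 19.500)
q = 5549 (q = 31*179 = 5549)
q*(u(6)/3 + ((0*0)*(-2))/J) = 5549*(1/3 + ((0*0)*(-2))/(39/2)) = 5549*(1*(⅓) + (0*(-2))*(2/39)) = 5549*(⅓ + 0*(2/39)) = 5549*(⅓ + 0) = 5549*(⅓) = 5549/3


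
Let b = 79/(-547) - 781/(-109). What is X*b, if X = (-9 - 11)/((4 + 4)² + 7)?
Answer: -8371920/4233233 ≈ -1.9777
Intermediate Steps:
X = -20/71 (X = -20/(8² + 7) = -20/(64 + 7) = -20/71 ≈ -0.28169)
b = 418596/59623 (b = 79*(-1/547) - 781*(-1/109) = -79/547 + 781/109 = 418596/59623 ≈ 7.0207)
X*b = -20/71*418596/59623 = -8371920/4233233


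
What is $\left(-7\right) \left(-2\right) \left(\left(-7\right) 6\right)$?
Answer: $-588$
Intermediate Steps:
$\left(-7\right) \left(-2\right) \left(\left(-7\right) 6\right) = 14 \left(-42\right) = -588$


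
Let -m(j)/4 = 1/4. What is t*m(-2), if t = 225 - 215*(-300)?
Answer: -64725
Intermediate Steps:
m(j) = -1 (m(j) = -4/4 = -4*1/4 = -1)
t = 64725 (t = 225 + 64500 = 64725)
t*m(-2) = 64725*(-1) = -64725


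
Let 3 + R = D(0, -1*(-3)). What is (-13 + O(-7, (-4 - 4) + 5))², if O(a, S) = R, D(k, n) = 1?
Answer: 225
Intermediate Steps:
R = -2 (R = -3 + 1 = -2)
O(a, S) = -2
(-13 + O(-7, (-4 - 4) + 5))² = (-13 - 2)² = (-15)² = 225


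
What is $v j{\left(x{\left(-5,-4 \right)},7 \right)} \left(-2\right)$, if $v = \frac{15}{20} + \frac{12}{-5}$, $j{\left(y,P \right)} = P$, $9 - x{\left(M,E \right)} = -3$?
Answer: $\frac{231}{10} \approx 23.1$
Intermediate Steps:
$x{\left(M,E \right)} = 12$ ($x{\left(M,E \right)} = 9 - -3 = 9 + 3 = 12$)
$v = - \frac{33}{20}$ ($v = 15 \cdot \frac{1}{20} + 12 \left(- \frac{1}{5}\right) = \frac{3}{4} - \frac{12}{5} = - \frac{33}{20} \approx -1.65$)
$v j{\left(x{\left(-5,-4 \right)},7 \right)} \left(-2\right) = \left(- \frac{33}{20}\right) 7 \left(-2\right) = \left(- \frac{231}{20}\right) \left(-2\right) = \frac{231}{10}$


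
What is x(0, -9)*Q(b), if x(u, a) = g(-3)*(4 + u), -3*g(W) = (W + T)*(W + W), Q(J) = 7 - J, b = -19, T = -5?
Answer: -1664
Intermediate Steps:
g(W) = -2*W*(-5 + W)/3 (g(W) = -(W - 5)*(W + W)/3 = -(-5 + W)*2*W/3 = -2*W*(-5 + W)/3)
x(u, a) = -64 - 16*u (x(u, a) = ((2/3)*(-3)*(5 - 1*(-3)))*(4 + u) = ((2/3)*(-3)*(5 + 3))*(4 + u) = ((2/3)*(-3)*8)*(4 + u) = -16*(4 + u) = -64 - 16*u)
x(0, -9)*Q(b) = (-64 - 16*0)*(7 - 1*(-19)) = (-64 + 0)*(7 + 19) = -64*26 = -1664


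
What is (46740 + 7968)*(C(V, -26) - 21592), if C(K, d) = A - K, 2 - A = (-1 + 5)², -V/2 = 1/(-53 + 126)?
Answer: -86287427088/73 ≈ -1.1820e+9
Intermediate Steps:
V = -2/73 (V = -2/(-53 + 126) = -2/73 ≈ -0.027397)
A = -14 (A = 2 - (-1 + 5)² = 2 - 1*4² = 2 - 1*16 = 2 - 16 = -14)
C(K, d) = -14 - K
(46740 + 7968)*(C(V, -26) - 21592) = (46740 + 7968)*((-14 - 1*(-2/73)) - 21592) = 54708*((-14 + 2/73) - 21592) = 54708*(-1020/73 - 21592) = 54708*(-1577236/73) = -86287427088/73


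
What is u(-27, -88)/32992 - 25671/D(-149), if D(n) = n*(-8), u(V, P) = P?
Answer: -26470079/1228952 ≈ -21.539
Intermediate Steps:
D(n) = -8*n
u(-27, -88)/32992 - 25671/D(-149) = -88/32992 - 25671/((-8*(-149))) = -88*1/32992 - 25671/1192 = -11/4124 - 25671*1/1192 = -11/4124 - 25671/1192 = -26470079/1228952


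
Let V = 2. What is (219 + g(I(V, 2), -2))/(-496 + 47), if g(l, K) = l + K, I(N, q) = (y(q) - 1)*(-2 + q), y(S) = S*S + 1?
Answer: -217/449 ≈ -0.48330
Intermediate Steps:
y(S) = 1 + S**2 (y(S) = S**2 + 1 = 1 + S**2)
I(N, q) = q**2*(-2 + q) (I(N, q) = ((1 + q**2) - 1)*(-2 + q) = q**2*(-2 + q))
g(l, K) = K + l
(219 + g(I(V, 2), -2))/(-496 + 47) = (219 + (-2 + 2**2*(-2 + 2)))/(-496 + 47) = (219 + (-2 + 4*0))/(-449) = (219 + (-2 + 0))*(-1/449) = (219 - 2)*(-1/449) = 217*(-1/449) = -217/449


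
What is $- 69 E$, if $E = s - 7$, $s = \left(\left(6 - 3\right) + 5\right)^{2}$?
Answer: $-3933$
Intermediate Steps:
$s = 64$ ($s = \left(3 + 5\right)^{2} = 8^{2} = 64$)
$E = 57$ ($E = 64 - 7 = 57$)
$- 69 E = \left(-69\right) 57 = -3933$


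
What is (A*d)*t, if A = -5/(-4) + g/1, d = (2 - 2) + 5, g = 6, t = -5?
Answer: -725/4 ≈ -181.25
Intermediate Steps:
d = 5 (d = 0 + 5 = 5)
A = 29/4 (A = -5/(-4) + 6/1 = -5*(-¼) + 6*1 = 5/4 + 6 = 29/4 ≈ 7.2500)
(A*d)*t = ((29/4)*5)*(-5) = (145/4)*(-5) = -725/4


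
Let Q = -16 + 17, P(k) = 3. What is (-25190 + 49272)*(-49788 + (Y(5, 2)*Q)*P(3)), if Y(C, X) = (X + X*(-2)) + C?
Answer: -1198777878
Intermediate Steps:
Y(C, X) = C - X (Y(C, X) = (X - 2*X) + C = -X + C = C - X)
Q = 1
(-25190 + 49272)*(-49788 + (Y(5, 2)*Q)*P(3)) = (-25190 + 49272)*(-49788 + ((5 - 1*2)*1)*3) = 24082*(-49788 + ((5 - 2)*1)*3) = 24082*(-49788 + (3*1)*3) = 24082*(-49788 + 3*3) = 24082*(-49788 + 9) = 24082*(-49779) = -1198777878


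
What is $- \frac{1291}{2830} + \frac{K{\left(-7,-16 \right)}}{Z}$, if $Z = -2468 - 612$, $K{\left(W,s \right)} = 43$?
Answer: $- \frac{409797}{871640} \approx -0.47014$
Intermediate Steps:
$Z = -3080$ ($Z = -2468 - 612 = -3080$)
$- \frac{1291}{2830} + \frac{K{\left(-7,-16 \right)}}{Z} = - \frac{1291}{2830} + \frac{43}{-3080} = \left(-1291\right) \frac{1}{2830} + 43 \left(- \frac{1}{3080}\right) = - \frac{1291}{2830} - \frac{43}{3080} = - \frac{409797}{871640}$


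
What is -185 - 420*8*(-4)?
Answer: 13255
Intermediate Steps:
-185 - 420*8*(-4) = -185 - (-13440) = -185 - 420*(-32) = -185 + 13440 = 13255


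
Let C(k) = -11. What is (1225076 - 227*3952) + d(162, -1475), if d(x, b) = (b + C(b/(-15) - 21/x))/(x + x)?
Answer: 53130721/162 ≈ 3.2797e+5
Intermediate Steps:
d(x, b) = (-11 + b)/(2*x) (d(x, b) = (b - 11)/(x + x) = (-11 + b)/((2*x)) = (-11 + b)*(1/(2*x)) = (-11 + b)/(2*x))
(1225076 - 227*3952) + d(162, -1475) = (1225076 - 227*3952) + (½)*(-11 - 1475)/162 = (1225076 - 897104) + (½)*(1/162)*(-1486) = 327972 - 743/162 = 53130721/162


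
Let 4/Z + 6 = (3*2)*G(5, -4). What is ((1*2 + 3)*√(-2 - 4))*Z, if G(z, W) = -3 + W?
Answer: -5*I*√6/12 ≈ -1.0206*I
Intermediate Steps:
Z = -1/12 (Z = 4/(-6 + (3*2)*(-3 - 4)) = 4/(-6 + 6*(-7)) = 4/(-6 - 42) = 4/(-48) = 4*(-1/48) = -1/12 ≈ -0.083333)
((1*2 + 3)*√(-2 - 4))*Z = ((1*2 + 3)*√(-2 - 4))*(-1/12) = ((2 + 3)*√(-6))*(-1/12) = (5*(I*√6))*(-1/12) = (5*I*√6)*(-1/12) = -5*I*√6/12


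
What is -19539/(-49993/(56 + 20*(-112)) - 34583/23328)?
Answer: -41478327072/45446143 ≈ -912.69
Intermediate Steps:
-19539/(-49993/(56 + 20*(-112)) - 34583/23328) = -19539/(-49993/(56 - 2240) - 34583*1/23328) = -19539/(-49993/(-2184) - 34583/23328) = -19539/(-49993*(-1/2184) - 34583/23328) = -19539/(49993/2184 - 34583/23328) = -19539/45446143/2122848 = -19539*2122848/45446143 = -41478327072/45446143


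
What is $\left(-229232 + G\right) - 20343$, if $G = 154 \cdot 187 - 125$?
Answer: $-220902$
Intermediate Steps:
$G = 28673$ ($G = 28798 - 125 = 28673$)
$\left(-229232 + G\right) - 20343 = \left(-229232 + 28673\right) - 20343 = -200559 - 20343 = -220902$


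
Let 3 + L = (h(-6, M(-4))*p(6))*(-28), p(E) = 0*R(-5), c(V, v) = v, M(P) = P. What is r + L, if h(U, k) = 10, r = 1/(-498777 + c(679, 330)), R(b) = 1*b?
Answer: -1495342/498447 ≈ -3.0000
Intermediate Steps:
R(b) = b
p(E) = 0 (p(E) = 0*(-5) = 0)
r = -1/498447 (r = 1/(-498777 + 330) = 1/(-498447) = -1/498447 ≈ -2.0062e-6)
L = -3 (L = -3 + (10*0)*(-28) = -3 + 0*(-28) = -3 + 0 = -3)
r + L = -1/498447 - 3 = -1495342/498447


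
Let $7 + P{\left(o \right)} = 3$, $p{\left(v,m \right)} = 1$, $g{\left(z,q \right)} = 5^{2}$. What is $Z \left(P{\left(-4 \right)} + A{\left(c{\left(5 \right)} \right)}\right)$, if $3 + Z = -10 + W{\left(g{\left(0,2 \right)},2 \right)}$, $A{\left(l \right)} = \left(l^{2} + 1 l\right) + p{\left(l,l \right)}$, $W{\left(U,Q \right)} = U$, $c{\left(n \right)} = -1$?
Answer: $-36$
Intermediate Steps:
$g{\left(z,q \right)} = 25$
$P{\left(o \right)} = -4$ ($P{\left(o \right)} = -7 + 3 = -4$)
$A{\left(l \right)} = 1 + l + l^{2}$ ($A{\left(l \right)} = \left(l^{2} + 1 l\right) + 1 = \left(l^{2} + l\right) + 1 = \left(l + l^{2}\right) + 1 = 1 + l + l^{2}$)
$Z = 12$ ($Z = -3 + \left(-10 + 25\right) = -3 + 15 = 12$)
$Z \left(P{\left(-4 \right)} + A{\left(c{\left(5 \right)} \right)}\right) = 12 \left(-4 + \left(1 - 1 + \left(-1\right)^{2}\right)\right) = 12 \left(-4 + \left(1 - 1 + 1\right)\right) = 12 \left(-4 + 1\right) = 12 \left(-3\right) = -36$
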